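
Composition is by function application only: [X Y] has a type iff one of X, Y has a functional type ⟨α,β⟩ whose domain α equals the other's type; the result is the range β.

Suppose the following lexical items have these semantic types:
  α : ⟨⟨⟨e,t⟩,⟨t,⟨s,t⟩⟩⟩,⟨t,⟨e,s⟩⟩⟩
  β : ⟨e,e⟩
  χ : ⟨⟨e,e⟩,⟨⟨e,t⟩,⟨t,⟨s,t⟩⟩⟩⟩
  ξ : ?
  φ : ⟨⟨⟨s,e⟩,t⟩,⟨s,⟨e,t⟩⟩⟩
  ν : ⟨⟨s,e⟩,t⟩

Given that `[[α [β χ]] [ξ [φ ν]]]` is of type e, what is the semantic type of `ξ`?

⟨⟨s,⟨e,t⟩⟩,⟨⟨t,⟨e,s⟩⟩,e⟩⟩

For [[α [β χ]] [ξ [φ ν]]] to have type e with [α [β χ]] of type ⟨t,⟨e,s⟩⟩, [ξ [φ ν]] must be the function: [ξ [φ ν]] : ⟨⟨t,⟨e,s⟩⟩,e⟩.
For [ξ [φ ν]] to have type ⟨⟨t,⟨e,s⟩⟩,e⟩ with [φ ν] of type ⟨s,⟨e,t⟩⟩, ξ must be the function: ξ : ⟨⟨s,⟨e,t⟩⟩,⟨⟨t,⟨e,s⟩⟩,e⟩⟩.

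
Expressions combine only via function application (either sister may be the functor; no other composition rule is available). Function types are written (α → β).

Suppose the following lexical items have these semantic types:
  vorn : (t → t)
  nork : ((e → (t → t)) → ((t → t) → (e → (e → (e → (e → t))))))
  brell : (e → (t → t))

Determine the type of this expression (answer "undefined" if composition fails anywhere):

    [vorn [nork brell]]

[nork brell]: nork is ((e → (t → t)) → ((t → t) → (e → (e → (e → (e → t)))))), brell is (e → (t → t)); result ((t → t) → (e → (e → (e → (e → t))))).
[vorn [nork brell]]: [nork brell] is ((t → t) → (e → (e → (e → (e → t))))), vorn is (t → t); result (e → (e → (e → (e → t)))).

(e → (e → (e → (e → t))))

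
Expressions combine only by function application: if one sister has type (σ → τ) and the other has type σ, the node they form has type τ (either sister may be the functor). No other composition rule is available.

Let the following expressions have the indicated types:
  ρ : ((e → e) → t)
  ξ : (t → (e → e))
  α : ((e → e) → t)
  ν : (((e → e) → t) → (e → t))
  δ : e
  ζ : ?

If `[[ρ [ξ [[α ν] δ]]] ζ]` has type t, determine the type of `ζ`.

(t → t)

For [[ρ [ξ [[α ν] δ]]] ζ] to have type t with [ρ [ξ [[α ν] δ]]] of type t, ζ must be the function: ζ : (t → t).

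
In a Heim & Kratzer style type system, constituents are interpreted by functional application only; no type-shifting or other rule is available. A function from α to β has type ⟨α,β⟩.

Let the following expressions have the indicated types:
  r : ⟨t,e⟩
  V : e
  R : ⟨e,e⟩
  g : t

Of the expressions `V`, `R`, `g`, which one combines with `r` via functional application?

g

V : e — neither side's domain matches the other.
R : ⟨e,e⟩ — neither side's domain matches the other.
g — combines: r : ⟨t,e⟩ takes g : t as argument, giving e.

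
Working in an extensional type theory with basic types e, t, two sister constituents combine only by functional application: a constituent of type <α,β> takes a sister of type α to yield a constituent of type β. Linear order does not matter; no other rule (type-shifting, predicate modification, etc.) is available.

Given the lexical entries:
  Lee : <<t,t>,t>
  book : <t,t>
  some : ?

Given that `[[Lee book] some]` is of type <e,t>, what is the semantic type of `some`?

<t,<e,t>>

[[Lee book] some] is required to be <e,t>. [Lee book] : t cannot yield <e,t> as functor, so some : <t,<e,t>>.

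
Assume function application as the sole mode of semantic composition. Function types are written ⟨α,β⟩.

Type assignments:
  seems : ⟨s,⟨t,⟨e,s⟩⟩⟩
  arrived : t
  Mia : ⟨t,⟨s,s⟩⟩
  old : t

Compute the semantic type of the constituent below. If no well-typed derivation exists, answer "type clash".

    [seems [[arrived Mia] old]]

[arrived Mia] — Mia of type ⟨t,⟨s,s⟩⟩ combines with arrived of type t: type ⟨s,s⟩.
[[arrived Mia] old]: ⟨s,s⟩ and t cannot combine by function application — type clash.

type clash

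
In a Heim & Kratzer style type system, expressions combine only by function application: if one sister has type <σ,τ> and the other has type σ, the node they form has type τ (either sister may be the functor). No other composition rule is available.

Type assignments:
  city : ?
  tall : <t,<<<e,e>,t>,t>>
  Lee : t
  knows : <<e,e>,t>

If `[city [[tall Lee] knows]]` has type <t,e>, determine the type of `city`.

[city [[tall Lee] knows]] is required to be <t,e>. [[tall Lee] knows] : t cannot yield <t,e> as functor, so city : <t,<t,e>>.

<t,<t,e>>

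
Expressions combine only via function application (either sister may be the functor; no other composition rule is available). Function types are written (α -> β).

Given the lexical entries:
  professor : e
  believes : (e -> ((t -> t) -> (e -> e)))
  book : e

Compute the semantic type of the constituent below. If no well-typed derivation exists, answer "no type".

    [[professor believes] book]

[professor believes]: functor believes : (e -> ((t -> t) -> (e -> e))), argument professor : e; result ((t -> t) -> (e -> e)).
[[professor believes] book]: ((t -> t) -> (e -> e)) with e — neither is a function whose domain matches the other; composition fails here.

no type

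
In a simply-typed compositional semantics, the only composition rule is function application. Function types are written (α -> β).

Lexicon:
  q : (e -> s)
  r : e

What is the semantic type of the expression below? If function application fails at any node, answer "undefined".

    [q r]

[q r]: q is (e -> s), r is e; result s.

s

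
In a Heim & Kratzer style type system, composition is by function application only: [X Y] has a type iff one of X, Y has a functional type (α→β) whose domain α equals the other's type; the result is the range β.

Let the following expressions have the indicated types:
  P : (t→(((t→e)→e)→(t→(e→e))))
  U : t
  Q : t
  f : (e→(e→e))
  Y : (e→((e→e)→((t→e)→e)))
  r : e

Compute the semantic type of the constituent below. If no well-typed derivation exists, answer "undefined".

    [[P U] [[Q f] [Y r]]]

undefined

[P U]: P is (t→(((t→e)→e)→(t→(e→e)))), U is t; result (((t→e)→e)→(t→(e→e))).
[Q f]: t with (e→(e→e)) — neither is a function whose domain matches the other; composition fails here.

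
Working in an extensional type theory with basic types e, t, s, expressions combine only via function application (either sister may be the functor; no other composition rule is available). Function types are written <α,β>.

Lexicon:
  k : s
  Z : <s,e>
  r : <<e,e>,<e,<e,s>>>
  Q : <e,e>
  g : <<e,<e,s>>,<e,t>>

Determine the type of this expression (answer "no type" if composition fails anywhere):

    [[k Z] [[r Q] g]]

t

[k Z]: <s,e> applied to s yields e.
[r Q]: <<e,e>,<e,<e,s>>> applied to <e,e> yields <e,<e,s>>.
[[r Q] g]: <<e,<e,s>>,<e,t>> applied to <e,<e,s>> yields <e,t>.
[[k Z] [[r Q] g]]: <e,t> applied to e yields t.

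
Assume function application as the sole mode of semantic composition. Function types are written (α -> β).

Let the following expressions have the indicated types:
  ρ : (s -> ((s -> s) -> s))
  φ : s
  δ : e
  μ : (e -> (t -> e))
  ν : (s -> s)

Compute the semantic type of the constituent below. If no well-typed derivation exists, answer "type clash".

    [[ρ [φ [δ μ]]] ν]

type clash

[δ μ]: (e -> (t -> e)) applied to e yields (t -> e).
At [φ [δ μ]]: neither s nor (t -> e) can take the other as argument; the node is ill-typed.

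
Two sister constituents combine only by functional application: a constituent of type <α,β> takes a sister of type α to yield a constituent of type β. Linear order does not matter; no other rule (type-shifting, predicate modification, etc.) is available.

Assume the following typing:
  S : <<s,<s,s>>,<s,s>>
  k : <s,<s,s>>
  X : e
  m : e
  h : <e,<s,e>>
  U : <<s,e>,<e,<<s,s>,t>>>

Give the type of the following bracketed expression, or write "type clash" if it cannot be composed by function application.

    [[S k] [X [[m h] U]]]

[S k]: functor S : <<s,<s,s>>,<s,s>>, argument k : <s,<s,s>>; result <s,s>.
[m h]: functor h : <e,<s,e>>, argument m : e; result <s,e>.
[[m h] U]: functor U : <<s,e>,<e,<<s,s>,t>>>, argument [m h] : <s,e>; result <e,<<s,s>,t>>.
[X [[m h] U]]: functor [[m h] U] : <e,<<s,s>,t>>, argument X : e; result <<s,s>,t>.
[[S k] [X [[m h] U]]]: functor [X [[m h] U]] : <<s,s>,t>, argument [S k] : <s,s>; result t.

t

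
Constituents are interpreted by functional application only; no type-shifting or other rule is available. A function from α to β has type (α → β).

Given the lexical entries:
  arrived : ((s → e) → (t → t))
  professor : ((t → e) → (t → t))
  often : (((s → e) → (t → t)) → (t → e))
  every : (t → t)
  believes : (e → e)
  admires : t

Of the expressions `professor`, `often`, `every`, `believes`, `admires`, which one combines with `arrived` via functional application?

professor : ((t → e) → (t → t)) — arrived needs (s → e); professor needs (t → e); neither fits.
often — combines: often : (((s → e) → (t → t)) → (t → e)) takes arrived : ((s → e) → (t → t)) as argument, giving (t → e).
every : (t → t) — arrived needs (s → e); every needs t; neither fits.
believes : (e → e) — arrived needs (s → e); believes needs e; neither fits.
admires : t — arrived needs (s → e); admires needs nothing (atomic); neither fits.

often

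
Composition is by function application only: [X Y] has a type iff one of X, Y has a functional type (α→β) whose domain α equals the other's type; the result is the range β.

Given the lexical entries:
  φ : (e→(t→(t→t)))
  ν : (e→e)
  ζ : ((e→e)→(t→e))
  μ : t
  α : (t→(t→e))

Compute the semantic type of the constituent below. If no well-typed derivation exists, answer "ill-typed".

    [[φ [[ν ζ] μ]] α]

[ν ζ]: functor ζ : ((e→e)→(t→e)), argument ν : (e→e); result (t→e).
[[ν ζ] μ]: functor [ν ζ] : (t→e), argument μ : t; result e.
[φ [[ν ζ] μ]]: functor φ : (e→(t→(t→t))), argument [[ν ζ] μ] : e; result (t→(t→t)).
At [[φ [[ν ζ] μ]] α]: neither (t→(t→t)) nor (t→(t→e)) can take the other as argument; the node is ill-typed.

ill-typed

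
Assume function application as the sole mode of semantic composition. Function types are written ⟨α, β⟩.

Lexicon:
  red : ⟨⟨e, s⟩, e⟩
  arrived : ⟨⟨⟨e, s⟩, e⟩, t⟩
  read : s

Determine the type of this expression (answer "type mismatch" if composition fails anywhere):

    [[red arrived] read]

type mismatch

[red arrived]: functor arrived : ⟨⟨⟨e, s⟩, e⟩, t⟩, argument red : ⟨⟨e, s⟩, e⟩; result t.
At [[red arrived] read]: neither t nor s can take the other as argument; the node is ill-typed.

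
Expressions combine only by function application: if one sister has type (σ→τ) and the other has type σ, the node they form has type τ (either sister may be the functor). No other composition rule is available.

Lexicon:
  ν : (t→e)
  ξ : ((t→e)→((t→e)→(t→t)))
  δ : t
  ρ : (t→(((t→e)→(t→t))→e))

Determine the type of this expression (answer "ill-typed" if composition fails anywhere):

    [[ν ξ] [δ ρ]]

[ν ξ] — ξ of type ((t→e)→((t→e)→(t→t))) combines with ν of type (t→e): type ((t→e)→(t→t)).
[δ ρ] — ρ of type (t→(((t→e)→(t→t))→e)) combines with δ of type t: type (((t→e)→(t→t))→e).
[[ν ξ] [δ ρ]] — [δ ρ] of type (((t→e)→(t→t))→e) combines with [ν ξ] of type ((t→e)→(t→t)): type e.

e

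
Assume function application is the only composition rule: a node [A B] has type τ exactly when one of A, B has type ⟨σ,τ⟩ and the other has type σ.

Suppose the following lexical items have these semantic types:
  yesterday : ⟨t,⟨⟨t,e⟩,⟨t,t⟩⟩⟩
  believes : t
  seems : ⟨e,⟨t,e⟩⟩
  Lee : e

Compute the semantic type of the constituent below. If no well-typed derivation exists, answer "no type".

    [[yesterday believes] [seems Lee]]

[yesterday believes]: ⟨t,⟨⟨t,e⟩,⟨t,t⟩⟩⟩ applied to t yields ⟨⟨t,e⟩,⟨t,t⟩⟩.
[seems Lee]: ⟨e,⟨t,e⟩⟩ applied to e yields ⟨t,e⟩.
[[yesterday believes] [seems Lee]]: ⟨⟨t,e⟩,⟨t,t⟩⟩ applied to ⟨t,e⟩ yields ⟨t,t⟩.

⟨t,t⟩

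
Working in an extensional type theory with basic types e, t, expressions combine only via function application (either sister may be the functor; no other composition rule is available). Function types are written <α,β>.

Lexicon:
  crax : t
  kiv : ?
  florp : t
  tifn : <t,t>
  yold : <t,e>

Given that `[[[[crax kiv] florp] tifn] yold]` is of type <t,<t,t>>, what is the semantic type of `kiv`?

<t,<t,<<t,t>,<<t,e>,<t,<t,t>>>>>>

For [[[[crax kiv] florp] tifn] yold] to have type <t,<t,t>> with yold of type <t,e>, [[[crax kiv] florp] tifn] must be the function: [[[crax kiv] florp] tifn] : <<t,e>,<t,<t,t>>>.
For [[[crax kiv] florp] tifn] to have type <<t,e>,<t,<t,t>>> with tifn of type <t,t>, [[crax kiv] florp] must be the function: [[crax kiv] florp] : <<t,t>,<<t,e>,<t,<t,t>>>>.
For [[crax kiv] florp] to have type <<t,t>,<<t,e>,<t,<t,t>>>> with florp of type t, [crax kiv] must be the function: [crax kiv] : <t,<<t,t>,<<t,e>,<t,<t,t>>>>>.
For [crax kiv] to have type <t,<<t,t>,<<t,e>,<t,<t,t>>>>> with crax of type t, kiv must be the function: kiv : <t,<t,<<t,t>,<<t,e>,<t,<t,t>>>>>>.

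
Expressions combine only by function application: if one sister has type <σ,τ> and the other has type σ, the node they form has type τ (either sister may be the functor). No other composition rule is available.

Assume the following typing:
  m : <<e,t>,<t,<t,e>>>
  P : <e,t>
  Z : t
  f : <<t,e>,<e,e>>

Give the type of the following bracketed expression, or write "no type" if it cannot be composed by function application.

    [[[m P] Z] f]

<e,e>

At [m P], m : <<e,t>,<t,<t,e>>> takes P : <e,t>, giving <t,<t,e>>.
At [[m P] Z], [m P] : <t,<t,e>> takes Z : t, giving <t,e>.
At [[[m P] Z] f], f : <<t,e>,<e,e>> takes [[m P] Z] : <t,e>, giving <e,e>.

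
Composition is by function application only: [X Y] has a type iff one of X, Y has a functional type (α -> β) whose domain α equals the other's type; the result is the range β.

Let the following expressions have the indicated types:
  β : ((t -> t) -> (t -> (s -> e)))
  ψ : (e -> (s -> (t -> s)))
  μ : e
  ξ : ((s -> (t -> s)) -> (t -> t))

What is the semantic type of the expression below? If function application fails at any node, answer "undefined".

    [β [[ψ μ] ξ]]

(t -> (s -> e))

[ψ μ]: ψ is (e -> (s -> (t -> s))), μ is e; result (s -> (t -> s)).
[[ψ μ] ξ]: ξ is ((s -> (t -> s)) -> (t -> t)), [ψ μ] is (s -> (t -> s)); result (t -> t).
[β [[ψ μ] ξ]]: β is ((t -> t) -> (t -> (s -> e))), [[ψ μ] ξ] is (t -> t); result (t -> (s -> e)).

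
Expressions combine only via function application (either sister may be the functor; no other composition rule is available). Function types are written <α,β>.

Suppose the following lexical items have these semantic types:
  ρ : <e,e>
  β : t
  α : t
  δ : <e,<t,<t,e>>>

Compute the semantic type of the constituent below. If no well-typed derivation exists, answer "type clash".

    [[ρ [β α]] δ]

type clash

At [β α]: neither t nor t can take the other as argument; the node is ill-typed.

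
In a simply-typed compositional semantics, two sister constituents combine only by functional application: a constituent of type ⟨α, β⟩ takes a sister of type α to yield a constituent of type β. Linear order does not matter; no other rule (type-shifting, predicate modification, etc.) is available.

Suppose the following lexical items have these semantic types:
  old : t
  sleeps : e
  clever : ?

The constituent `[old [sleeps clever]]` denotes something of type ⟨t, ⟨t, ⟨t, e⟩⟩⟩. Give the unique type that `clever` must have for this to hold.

⟨e, ⟨t, ⟨t, ⟨t, ⟨t, e⟩⟩⟩⟩⟩

[old [sleeps clever]] is required to be ⟨t, ⟨t, ⟨t, e⟩⟩⟩. old : t cannot yield ⟨t, ⟨t, ⟨t, e⟩⟩⟩ as functor, so [sleeps clever] : ⟨t, ⟨t, ⟨t, ⟨t, e⟩⟩⟩⟩.
[sleeps clever] is required to be ⟨t, ⟨t, ⟨t, ⟨t, e⟩⟩⟩⟩. sleeps : e cannot yield ⟨t, ⟨t, ⟨t, ⟨t, e⟩⟩⟩⟩ as functor, so clever : ⟨e, ⟨t, ⟨t, ⟨t, ⟨t, e⟩⟩⟩⟩⟩.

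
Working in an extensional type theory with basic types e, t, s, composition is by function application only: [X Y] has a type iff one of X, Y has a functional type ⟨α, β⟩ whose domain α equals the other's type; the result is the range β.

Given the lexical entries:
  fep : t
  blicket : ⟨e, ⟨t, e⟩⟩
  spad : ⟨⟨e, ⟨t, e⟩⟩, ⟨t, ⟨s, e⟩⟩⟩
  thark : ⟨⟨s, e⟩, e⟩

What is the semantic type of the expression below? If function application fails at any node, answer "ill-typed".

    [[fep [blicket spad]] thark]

e

[blicket spad]: ⟨⟨e, ⟨t, e⟩⟩, ⟨t, ⟨s, e⟩⟩⟩ applied to ⟨e, ⟨t, e⟩⟩ yields ⟨t, ⟨s, e⟩⟩.
[fep [blicket spad]]: ⟨t, ⟨s, e⟩⟩ applied to t yields ⟨s, e⟩.
[[fep [blicket spad]] thark]: ⟨⟨s, e⟩, e⟩ applied to ⟨s, e⟩ yields e.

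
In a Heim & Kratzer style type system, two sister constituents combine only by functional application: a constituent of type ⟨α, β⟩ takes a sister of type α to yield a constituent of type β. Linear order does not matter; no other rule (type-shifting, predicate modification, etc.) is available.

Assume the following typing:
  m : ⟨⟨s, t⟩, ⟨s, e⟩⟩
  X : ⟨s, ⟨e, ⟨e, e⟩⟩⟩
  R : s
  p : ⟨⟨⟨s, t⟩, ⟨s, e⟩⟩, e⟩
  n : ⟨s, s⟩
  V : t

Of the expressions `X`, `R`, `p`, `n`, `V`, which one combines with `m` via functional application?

p

X : ⟨s, ⟨e, ⟨e, e⟩⟩⟩ — m needs ⟨s, t⟩; X needs s; neither fits.
R : s — m needs ⟨s, t⟩; R needs nothing (atomic); neither fits.
p — combines: p : ⟨⟨⟨s, t⟩, ⟨s, e⟩⟩, e⟩ takes m : ⟨⟨s, t⟩, ⟨s, e⟩⟩ as argument, giving e.
n : ⟨s, s⟩ — m needs ⟨s, t⟩; n needs s; neither fits.
V : t — m needs ⟨s, t⟩; V needs nothing (atomic); neither fits.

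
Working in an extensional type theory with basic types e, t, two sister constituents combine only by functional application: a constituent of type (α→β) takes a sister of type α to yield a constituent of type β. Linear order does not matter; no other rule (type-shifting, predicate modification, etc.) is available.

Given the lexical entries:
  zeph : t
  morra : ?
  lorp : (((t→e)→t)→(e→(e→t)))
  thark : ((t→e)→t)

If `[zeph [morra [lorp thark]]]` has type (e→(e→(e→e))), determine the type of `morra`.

For [zeph [morra [lorp thark]]] to have type (e→(e→(e→e))) with zeph of type t, [morra [lorp thark]] must be the function: [morra [lorp thark]] : (t→(e→(e→(e→e)))).
For [morra [lorp thark]] to have type (t→(e→(e→(e→e)))) with [lorp thark] of type (e→(e→t)), morra must be the function: morra : ((e→(e→t))→(t→(e→(e→(e→e))))).

((e→(e→t))→(t→(e→(e→(e→e)))))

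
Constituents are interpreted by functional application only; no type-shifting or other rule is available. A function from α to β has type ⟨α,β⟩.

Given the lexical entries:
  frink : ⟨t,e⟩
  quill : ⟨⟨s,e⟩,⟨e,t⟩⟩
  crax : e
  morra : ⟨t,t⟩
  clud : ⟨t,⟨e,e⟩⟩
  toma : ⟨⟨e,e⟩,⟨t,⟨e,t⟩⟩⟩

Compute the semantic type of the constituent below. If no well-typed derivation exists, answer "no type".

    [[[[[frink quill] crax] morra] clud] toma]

[frink quill]: ⟨t,e⟩ and ⟨⟨s,e⟩,⟨e,t⟩⟩ cannot combine by function application — type clash.

no type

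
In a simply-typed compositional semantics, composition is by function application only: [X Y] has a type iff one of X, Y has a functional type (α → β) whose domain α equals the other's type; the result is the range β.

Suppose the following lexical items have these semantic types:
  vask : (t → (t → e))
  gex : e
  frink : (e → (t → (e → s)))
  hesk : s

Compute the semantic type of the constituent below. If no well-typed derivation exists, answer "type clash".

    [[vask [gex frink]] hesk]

[gex frink]: (e → (t → (e → s))) applied to e yields (t → (e → s)).
[vask [gex frink]]: (t → (t → e)) with (t → (e → s)) — neither is a function whose domain matches the other; composition fails here.

type clash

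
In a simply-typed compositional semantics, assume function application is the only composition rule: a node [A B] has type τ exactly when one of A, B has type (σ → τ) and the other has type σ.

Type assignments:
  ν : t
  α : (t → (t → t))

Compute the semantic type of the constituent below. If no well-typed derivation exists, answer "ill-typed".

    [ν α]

(t → t)

[ν α] — α of type (t → (t → t)) combines with ν of type t: type (t → t).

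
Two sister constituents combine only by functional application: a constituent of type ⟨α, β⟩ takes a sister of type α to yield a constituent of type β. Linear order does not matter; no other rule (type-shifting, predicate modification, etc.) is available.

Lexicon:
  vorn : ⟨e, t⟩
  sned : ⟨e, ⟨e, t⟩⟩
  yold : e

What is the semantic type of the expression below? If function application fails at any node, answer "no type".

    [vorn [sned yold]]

[sned yold]: ⟨e, ⟨e, t⟩⟩ applied to e yields ⟨e, t⟩.
[vorn [sned yold]]: ⟨e, t⟩ with ⟨e, t⟩ — neither is a function whose domain matches the other; composition fails here.

no type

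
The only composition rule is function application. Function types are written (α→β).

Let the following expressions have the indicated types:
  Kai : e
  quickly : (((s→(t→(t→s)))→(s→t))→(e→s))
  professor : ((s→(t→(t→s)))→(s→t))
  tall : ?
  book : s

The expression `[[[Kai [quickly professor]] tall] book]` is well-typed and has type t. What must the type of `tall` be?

[[[Kai [quickly professor]] tall] book] must have type t. The sister book has type s; that is not a function onto t, so [[Kai [quickly professor]] tall] must be the functor, of type (s→t).
[[Kai [quickly professor]] tall] must have type (s→t). The sister [Kai [quickly professor]] has type s; that is not a function onto (s→t), so tall must be the functor, of type (s→(s→t)).

(s→(s→t))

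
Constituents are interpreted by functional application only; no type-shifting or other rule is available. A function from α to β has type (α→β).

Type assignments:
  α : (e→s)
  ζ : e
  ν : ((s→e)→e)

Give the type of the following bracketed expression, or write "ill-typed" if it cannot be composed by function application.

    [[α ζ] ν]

[α ζ] — α of type (e→s) combines with ζ of type e: type s.
[[α ζ] ν]: s and ((s→e)→e) cannot combine by function application — type clash.

ill-typed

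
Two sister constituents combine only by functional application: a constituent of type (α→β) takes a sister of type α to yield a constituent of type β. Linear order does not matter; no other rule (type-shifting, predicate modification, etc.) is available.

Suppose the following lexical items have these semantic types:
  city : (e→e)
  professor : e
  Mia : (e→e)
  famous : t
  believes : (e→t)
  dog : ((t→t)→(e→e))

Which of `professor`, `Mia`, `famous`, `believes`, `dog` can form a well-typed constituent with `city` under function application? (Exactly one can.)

professor

professor — combines: city : (e→e) takes professor : e as argument, giving e.
Mia : (e→e) — no; city wants e, and Mia wants e.
famous : t — no; city wants e, and famous wants nothing (atomic).
believes : (e→t) — no; city wants e, and believes wants e.
dog : ((t→t)→(e→e)) — no; city wants e, and dog wants (t→t).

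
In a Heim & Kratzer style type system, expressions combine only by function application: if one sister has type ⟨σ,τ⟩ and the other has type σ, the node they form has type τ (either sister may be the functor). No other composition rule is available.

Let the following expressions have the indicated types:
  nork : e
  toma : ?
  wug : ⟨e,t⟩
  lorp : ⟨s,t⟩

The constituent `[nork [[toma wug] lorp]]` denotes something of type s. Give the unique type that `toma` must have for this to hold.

⟨⟨e,t⟩,⟨⟨s,t⟩,⟨e,s⟩⟩⟩

[nork [[toma wug] lorp]] is required to be s. nork : e cannot yield s as functor, so [[toma wug] lorp] : ⟨e,s⟩.
[[toma wug] lorp] is required to be ⟨e,s⟩. lorp : ⟨s,t⟩ cannot yield ⟨e,s⟩ as functor, so [toma wug] : ⟨⟨s,t⟩,⟨e,s⟩⟩.
[toma wug] is required to be ⟨⟨s,t⟩,⟨e,s⟩⟩. wug : ⟨e,t⟩ cannot yield ⟨⟨s,t⟩,⟨e,s⟩⟩ as functor, so toma : ⟨⟨e,t⟩,⟨⟨s,t⟩,⟨e,s⟩⟩⟩.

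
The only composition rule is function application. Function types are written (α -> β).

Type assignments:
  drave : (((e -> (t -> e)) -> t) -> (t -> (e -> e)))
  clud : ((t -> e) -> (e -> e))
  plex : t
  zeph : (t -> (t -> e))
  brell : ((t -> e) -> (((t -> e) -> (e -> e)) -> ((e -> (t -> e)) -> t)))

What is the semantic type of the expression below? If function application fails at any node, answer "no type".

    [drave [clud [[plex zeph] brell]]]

[plex zeph] — zeph of type (t -> (t -> e)) combines with plex of type t: type (t -> e).
[[plex zeph] brell] — brell of type ((t -> e) -> (((t -> e) -> (e -> e)) -> ((e -> (t -> e)) -> t))) combines with [plex zeph] of type (t -> e): type (((t -> e) -> (e -> e)) -> ((e -> (t -> e)) -> t)).
[clud [[plex zeph] brell]] — [[plex zeph] brell] of type (((t -> e) -> (e -> e)) -> ((e -> (t -> e)) -> t)) combines with clud of type ((t -> e) -> (e -> e)): type ((e -> (t -> e)) -> t).
[drave [clud [[plex zeph] brell]]] — drave of type (((e -> (t -> e)) -> t) -> (t -> (e -> e))) combines with [clud [[plex zeph] brell]] of type ((e -> (t -> e)) -> t): type (t -> (e -> e)).

(t -> (e -> e))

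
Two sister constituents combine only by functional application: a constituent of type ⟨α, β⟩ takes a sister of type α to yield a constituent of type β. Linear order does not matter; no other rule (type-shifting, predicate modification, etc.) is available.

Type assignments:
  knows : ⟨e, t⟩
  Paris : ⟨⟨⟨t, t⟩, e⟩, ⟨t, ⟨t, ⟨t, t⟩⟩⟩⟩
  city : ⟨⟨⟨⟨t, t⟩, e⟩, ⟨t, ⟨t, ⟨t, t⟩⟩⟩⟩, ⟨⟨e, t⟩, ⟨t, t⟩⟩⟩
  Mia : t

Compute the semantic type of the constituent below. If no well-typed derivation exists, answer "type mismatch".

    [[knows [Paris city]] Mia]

[Paris city] — city of type ⟨⟨⟨⟨t, t⟩, e⟩, ⟨t, ⟨t, ⟨t, t⟩⟩⟩⟩, ⟨⟨e, t⟩, ⟨t, t⟩⟩⟩ combines with Paris of type ⟨⟨⟨t, t⟩, e⟩, ⟨t, ⟨t, ⟨t, t⟩⟩⟩⟩: type ⟨⟨e, t⟩, ⟨t, t⟩⟩.
[knows [Paris city]] — [Paris city] of type ⟨⟨e, t⟩, ⟨t, t⟩⟩ combines with knows of type ⟨e, t⟩: type ⟨t, t⟩.
[[knows [Paris city]] Mia] — [knows [Paris city]] of type ⟨t, t⟩ combines with Mia of type t: type t.

t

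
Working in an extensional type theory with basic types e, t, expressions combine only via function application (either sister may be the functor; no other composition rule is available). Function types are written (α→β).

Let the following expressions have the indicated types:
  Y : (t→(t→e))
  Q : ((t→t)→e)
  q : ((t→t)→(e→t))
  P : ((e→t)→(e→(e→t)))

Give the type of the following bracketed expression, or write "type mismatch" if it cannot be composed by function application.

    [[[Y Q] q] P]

type mismatch

At [Y Q]: neither (t→(t→e)) nor ((t→t)→e) can take the other as argument; the node is ill-typed.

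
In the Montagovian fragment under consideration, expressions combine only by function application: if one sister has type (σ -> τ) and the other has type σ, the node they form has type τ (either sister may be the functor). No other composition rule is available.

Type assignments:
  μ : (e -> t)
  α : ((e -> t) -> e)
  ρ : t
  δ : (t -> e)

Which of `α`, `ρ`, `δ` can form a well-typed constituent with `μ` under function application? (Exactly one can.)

α

α — combines: α : ((e -> t) -> e) takes μ : (e -> t) as argument, giving e.
ρ : t — μ needs e; ρ needs nothing (atomic); neither fits.
δ : (t -> e) — μ needs e; δ needs t; neither fits.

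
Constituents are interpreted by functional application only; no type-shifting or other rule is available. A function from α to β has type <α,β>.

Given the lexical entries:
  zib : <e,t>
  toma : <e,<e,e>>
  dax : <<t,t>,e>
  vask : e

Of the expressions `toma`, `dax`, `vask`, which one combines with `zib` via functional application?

vask

toma : <e,<e,e>> — does not combine with zib.
dax : <<t,t>,e> — does not combine with zib.
vask — combines: zib : <e,t> takes vask : e as argument, giving t.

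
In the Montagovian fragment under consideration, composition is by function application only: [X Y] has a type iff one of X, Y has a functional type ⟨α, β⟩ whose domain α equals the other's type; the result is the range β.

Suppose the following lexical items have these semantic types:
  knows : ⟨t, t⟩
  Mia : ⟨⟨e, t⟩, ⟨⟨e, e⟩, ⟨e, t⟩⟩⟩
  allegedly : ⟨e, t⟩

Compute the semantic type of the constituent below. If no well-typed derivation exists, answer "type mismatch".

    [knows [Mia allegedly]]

type mismatch

At [Mia allegedly], Mia : ⟨⟨e, t⟩, ⟨⟨e, e⟩, ⟨e, t⟩⟩⟩ takes allegedly : ⟨e, t⟩, giving ⟨⟨e, e⟩, ⟨e, t⟩⟩.
[knows [Mia allegedly]]: ⟨t, t⟩ and ⟨⟨e, e⟩, ⟨e, t⟩⟩ cannot combine by function application — type clash.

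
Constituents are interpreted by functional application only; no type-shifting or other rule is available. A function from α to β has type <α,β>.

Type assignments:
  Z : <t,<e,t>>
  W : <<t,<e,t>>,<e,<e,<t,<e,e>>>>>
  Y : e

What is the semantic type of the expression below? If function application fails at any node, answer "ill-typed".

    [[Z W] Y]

<e,<t,<e,e>>>

[Z W] — W of type <<t,<e,t>>,<e,<e,<t,<e,e>>>>> combines with Z of type <t,<e,t>>: type <e,<e,<t,<e,e>>>>.
[[Z W] Y] — [Z W] of type <e,<e,<t,<e,e>>>> combines with Y of type e: type <e,<t,<e,e>>>.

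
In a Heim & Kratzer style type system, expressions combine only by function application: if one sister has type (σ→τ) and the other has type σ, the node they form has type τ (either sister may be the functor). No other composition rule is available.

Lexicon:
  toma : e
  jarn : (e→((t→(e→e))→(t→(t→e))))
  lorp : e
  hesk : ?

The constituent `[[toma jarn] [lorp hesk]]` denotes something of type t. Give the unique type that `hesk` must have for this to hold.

(e→(((t→(e→e))→(t→(t→e)))→t))

[[toma jarn] [lorp hesk]] must have type t. The sister [toma jarn] has type ((t→(e→e))→(t→(t→e))); that is not a function onto t, so [lorp hesk] must be the functor, of type (((t→(e→e))→(t→(t→e)))→t).
[lorp hesk] must have type (((t→(e→e))→(t→(t→e)))→t). The sister lorp has type e; that is not a function onto (((t→(e→e))→(t→(t→e)))→t), so hesk must be the functor, of type (e→(((t→(e→e))→(t→(t→e)))→t)).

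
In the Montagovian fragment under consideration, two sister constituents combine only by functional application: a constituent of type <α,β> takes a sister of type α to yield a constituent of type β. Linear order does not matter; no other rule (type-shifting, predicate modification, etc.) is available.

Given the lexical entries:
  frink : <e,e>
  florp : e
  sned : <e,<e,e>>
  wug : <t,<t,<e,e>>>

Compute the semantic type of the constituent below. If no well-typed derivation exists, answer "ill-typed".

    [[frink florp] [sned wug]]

[frink florp] — frink of type <e,e> combines with florp of type e: type e.
At [sned wug]: neither <e,<e,e>> nor <t,<t,<e,e>>> can take the other as argument; the node is ill-typed.

ill-typed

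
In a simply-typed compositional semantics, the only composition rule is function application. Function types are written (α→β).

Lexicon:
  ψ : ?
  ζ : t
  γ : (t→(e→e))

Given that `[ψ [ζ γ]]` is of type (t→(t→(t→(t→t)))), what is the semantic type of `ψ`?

((e→e)→(t→(t→(t→(t→t)))))

For [ψ [ζ γ]] to have type (t→(t→(t→(t→t)))) with [ζ γ] of type (e→e), ψ must be the function: ψ : ((e→e)→(t→(t→(t→(t→t))))).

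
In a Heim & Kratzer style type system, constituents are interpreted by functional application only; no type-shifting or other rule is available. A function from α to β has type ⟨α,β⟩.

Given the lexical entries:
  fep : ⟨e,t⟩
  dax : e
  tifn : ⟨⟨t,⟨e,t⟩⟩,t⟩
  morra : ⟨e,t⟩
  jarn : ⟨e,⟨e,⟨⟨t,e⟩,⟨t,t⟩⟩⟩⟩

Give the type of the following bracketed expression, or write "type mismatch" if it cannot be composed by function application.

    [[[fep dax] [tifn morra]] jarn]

type mismatch

[fep dax] — fep of type ⟨e,t⟩ combines with dax of type e: type t.
[tifn morra]: ⟨⟨t,⟨e,t⟩⟩,t⟩ and ⟨e,t⟩ cannot combine by function application — type clash.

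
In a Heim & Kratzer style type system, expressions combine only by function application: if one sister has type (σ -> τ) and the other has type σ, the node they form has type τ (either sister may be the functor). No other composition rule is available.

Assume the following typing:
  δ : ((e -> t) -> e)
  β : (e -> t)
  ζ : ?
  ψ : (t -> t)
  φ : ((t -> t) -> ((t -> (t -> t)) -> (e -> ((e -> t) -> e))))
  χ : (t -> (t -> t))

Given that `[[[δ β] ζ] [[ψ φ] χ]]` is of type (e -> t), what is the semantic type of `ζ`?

[[[δ β] ζ] [[ψ φ] χ]] is required to be (e -> t). [[ψ φ] χ] : (e -> ((e -> t) -> e)) cannot yield (e -> t) as functor, so [[δ β] ζ] : ((e -> ((e -> t) -> e)) -> (e -> t)).
[[δ β] ζ] is required to be ((e -> ((e -> t) -> e)) -> (e -> t)). [δ β] : e cannot yield ((e -> ((e -> t) -> e)) -> (e -> t)) as functor, so ζ : (e -> ((e -> ((e -> t) -> e)) -> (e -> t))).

(e -> ((e -> ((e -> t) -> e)) -> (e -> t)))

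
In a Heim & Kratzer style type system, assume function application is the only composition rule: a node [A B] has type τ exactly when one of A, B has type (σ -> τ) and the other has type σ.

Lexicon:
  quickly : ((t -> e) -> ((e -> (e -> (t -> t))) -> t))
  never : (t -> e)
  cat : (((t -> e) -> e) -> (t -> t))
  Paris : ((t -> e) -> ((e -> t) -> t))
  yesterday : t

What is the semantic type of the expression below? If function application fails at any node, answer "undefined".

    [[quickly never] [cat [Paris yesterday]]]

undefined

At [quickly never], quickly : ((t -> e) -> ((e -> (e -> (t -> t))) -> t)) takes never : (t -> e), giving ((e -> (e -> (t -> t))) -> t).
[Paris yesterday]: ((t -> e) -> ((e -> t) -> t)) and t cannot combine by function application — type clash.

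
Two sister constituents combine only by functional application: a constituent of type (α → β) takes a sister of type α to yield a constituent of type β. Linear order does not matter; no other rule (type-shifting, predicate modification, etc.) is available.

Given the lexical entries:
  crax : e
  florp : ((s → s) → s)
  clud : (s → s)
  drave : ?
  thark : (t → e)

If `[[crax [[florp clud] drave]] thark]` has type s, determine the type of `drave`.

[[crax [[florp clud] drave]] thark] must have type s. The sister thark has type (t → e); that is not a function onto s, so [crax [[florp clud] drave]] must be the functor, of type ((t → e) → s).
[crax [[florp clud] drave]] must have type ((t → e) → s). The sister crax has type e; that is not a function onto ((t → e) → s), so [[florp clud] drave] must be the functor, of type (e → ((t → e) → s)).
[[florp clud] drave] must have type (e → ((t → e) → s)). The sister [florp clud] has type s; that is not a function onto (e → ((t → e) → s)), so drave must be the functor, of type (s → (e → ((t → e) → s))).

(s → (e → ((t → e) → s)))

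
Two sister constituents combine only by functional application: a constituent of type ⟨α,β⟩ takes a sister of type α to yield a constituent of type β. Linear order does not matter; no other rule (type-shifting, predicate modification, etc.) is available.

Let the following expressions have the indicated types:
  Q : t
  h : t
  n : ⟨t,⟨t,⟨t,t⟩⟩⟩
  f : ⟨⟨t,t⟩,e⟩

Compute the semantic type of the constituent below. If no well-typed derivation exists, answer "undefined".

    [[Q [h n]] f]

e

[h n]: n is ⟨t,⟨t,⟨t,t⟩⟩⟩, h is t; result ⟨t,⟨t,t⟩⟩.
[Q [h n]]: [h n] is ⟨t,⟨t,t⟩⟩, Q is t; result ⟨t,t⟩.
[[Q [h n]] f]: f is ⟨⟨t,t⟩,e⟩, [Q [h n]] is ⟨t,t⟩; result e.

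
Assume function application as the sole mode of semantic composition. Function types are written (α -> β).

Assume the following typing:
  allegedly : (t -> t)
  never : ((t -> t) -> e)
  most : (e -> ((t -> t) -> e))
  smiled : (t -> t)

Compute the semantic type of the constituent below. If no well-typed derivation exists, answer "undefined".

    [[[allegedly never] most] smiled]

[allegedly never] — never of type ((t -> t) -> e) combines with allegedly of type (t -> t): type e.
[[allegedly never] most] — most of type (e -> ((t -> t) -> e)) combines with [allegedly never] of type e: type ((t -> t) -> e).
[[[allegedly never] most] smiled] — [[allegedly never] most] of type ((t -> t) -> e) combines with smiled of type (t -> t): type e.

e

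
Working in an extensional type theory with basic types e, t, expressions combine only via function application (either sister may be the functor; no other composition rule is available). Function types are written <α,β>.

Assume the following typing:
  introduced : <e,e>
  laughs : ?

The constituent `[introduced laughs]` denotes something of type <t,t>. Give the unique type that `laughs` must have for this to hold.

<<e,e>,<t,t>>

[introduced laughs] must have type <t,t>. The sister introduced has type <e,e>; that is not a function onto <t,t>, so laughs must be the functor, of type <<e,e>,<t,t>>.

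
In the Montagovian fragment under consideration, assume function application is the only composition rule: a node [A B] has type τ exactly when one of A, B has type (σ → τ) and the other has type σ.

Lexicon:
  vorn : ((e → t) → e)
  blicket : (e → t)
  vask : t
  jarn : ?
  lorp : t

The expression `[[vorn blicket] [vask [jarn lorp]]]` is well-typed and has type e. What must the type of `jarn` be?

(t → (t → (e → e)))

[[vorn blicket] [vask [jarn lorp]]] is required to be e. [vorn blicket] : e cannot yield e as functor, so [vask [jarn lorp]] : (e → e).
[vask [jarn lorp]] is required to be (e → e). vask : t cannot yield (e → e) as functor, so [jarn lorp] : (t → (e → e)).
[jarn lorp] is required to be (t → (e → e)). lorp : t cannot yield (t → (e → e)) as functor, so jarn : (t → (t → (e → e))).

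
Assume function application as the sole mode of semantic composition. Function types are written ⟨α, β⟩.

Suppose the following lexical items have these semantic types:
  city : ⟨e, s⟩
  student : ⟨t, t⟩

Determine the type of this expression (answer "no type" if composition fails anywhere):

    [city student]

no type

[city student]: ⟨e, s⟩ with ⟨t, t⟩ — neither is a function whose domain matches the other; composition fails here.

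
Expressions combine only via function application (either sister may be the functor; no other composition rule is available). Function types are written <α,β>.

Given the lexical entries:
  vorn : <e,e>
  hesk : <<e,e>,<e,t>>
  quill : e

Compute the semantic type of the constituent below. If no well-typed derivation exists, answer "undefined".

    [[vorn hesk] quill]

t

At [vorn hesk], hesk : <<e,e>,<e,t>> takes vorn : <e,e>, giving <e,t>.
At [[vorn hesk] quill], [vorn hesk] : <e,t> takes quill : e, giving t.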